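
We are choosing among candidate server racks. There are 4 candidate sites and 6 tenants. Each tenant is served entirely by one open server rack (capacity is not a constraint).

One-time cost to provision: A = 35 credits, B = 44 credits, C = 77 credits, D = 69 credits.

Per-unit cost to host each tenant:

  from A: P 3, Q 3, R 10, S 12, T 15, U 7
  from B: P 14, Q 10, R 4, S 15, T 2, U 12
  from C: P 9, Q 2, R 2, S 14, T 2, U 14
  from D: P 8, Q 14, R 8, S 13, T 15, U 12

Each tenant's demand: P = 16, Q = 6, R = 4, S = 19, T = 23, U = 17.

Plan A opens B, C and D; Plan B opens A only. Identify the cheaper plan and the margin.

Plan B is cheaper by 2.

Plan A: {B, C, D}: P→D 8·16=128, Q→C 2·6=12, R→C 2·4=8, S→D 13·19=247, T→B 2·23=46, U→B 12·17=204. Service 645; fixed 190; total 835.
Plan B: {A}: P→A 3·16=48, Q→A 3·6=18, R→A 10·4=40, S→A 12·19=228, T→A 15·23=345, U→A 7·17=119. Service 798; fixed 35; total 833.
Difference: |835 − 833| = 2.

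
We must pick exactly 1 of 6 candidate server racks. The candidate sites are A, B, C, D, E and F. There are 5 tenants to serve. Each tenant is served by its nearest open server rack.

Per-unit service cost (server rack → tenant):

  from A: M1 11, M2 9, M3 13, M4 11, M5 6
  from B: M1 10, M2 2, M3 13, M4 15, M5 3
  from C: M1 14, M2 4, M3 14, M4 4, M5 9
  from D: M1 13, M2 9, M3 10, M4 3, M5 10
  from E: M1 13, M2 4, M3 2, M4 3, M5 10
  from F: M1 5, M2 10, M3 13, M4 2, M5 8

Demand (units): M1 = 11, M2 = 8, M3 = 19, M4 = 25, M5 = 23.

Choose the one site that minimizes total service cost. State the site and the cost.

Choose E only; total service cost 518.

With exactly 1 open, each tenant uses its cheapest among the chosen.
{E}: M1→E 13·11=143, M2→E 4·8=32, M3→E 2·19=38, M4→E 3·25=75, M5→E 10·23=230. Service cost 518.
{F}: service cost 616
{D}: service cost 710
Among all 6 size-1 choices, {E} is lowest.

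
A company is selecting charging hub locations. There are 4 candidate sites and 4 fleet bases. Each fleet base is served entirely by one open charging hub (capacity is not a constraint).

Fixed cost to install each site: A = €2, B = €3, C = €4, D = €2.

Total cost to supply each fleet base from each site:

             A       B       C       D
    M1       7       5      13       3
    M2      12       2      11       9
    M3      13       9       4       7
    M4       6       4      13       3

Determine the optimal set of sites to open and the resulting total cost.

For any fixed open set, each fleet base goes to its cheapest open site; total = fixed + service.
{B, D}: M1→D 3, M2→B 2, M3→D 7, M4→D 3. Service 15; fixed 5; total 20.
{B, C, D}: service 12 + fixed 9 = 21
{A, B, D}: M1→D 3, M2→B 2, M3→D 7, M4→D 3. Service 15; fixed 7; total 22.
{A, B, C, D}: service 12 + fixed 11 = 23
No other subset beats 20.

Open B and D; minimum total cost 20.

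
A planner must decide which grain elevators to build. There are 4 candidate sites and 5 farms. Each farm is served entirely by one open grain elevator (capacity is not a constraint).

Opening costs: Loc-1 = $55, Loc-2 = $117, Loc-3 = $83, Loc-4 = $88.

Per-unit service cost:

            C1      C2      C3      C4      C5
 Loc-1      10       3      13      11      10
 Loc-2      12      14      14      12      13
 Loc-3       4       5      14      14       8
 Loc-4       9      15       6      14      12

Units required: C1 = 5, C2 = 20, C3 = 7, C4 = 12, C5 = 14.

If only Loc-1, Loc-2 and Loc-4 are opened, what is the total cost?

Total cost: 679

Each farm is assigned to its cheapest site among the open ones.
{Loc-1, Loc-2, Loc-4}: C1→Loc-4 9·5=45, C2→Loc-1 3·20=60, C3→Loc-4 6·7=42, C4→Loc-1 11·12=132, C5→Loc-1 10·14=140. Service 419; fixed 260; total 679.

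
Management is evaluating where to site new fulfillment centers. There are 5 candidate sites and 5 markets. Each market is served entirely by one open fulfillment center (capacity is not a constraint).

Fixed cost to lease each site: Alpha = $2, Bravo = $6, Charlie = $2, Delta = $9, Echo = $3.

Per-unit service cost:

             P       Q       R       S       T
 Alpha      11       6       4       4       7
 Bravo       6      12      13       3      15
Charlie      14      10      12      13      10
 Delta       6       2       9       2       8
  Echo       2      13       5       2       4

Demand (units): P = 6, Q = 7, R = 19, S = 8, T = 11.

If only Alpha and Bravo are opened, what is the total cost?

Total cost: 263

Each market is assigned to its cheapest site among the open ones.
{Alpha, Bravo}: P→Bravo 6·6=36, Q→Alpha 6·7=42, R→Alpha 4·19=76, S→Bravo 3·8=24, T→Alpha 7·11=77. Service 255; fixed 8; total 263.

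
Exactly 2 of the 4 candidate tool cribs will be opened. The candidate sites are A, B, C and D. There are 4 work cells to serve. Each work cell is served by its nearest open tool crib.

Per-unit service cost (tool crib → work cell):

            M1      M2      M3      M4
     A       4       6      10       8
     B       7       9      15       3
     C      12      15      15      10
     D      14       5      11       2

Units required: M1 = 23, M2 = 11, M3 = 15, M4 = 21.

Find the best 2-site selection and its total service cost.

With exactly 2 open, each work cell uses its cheapest among the chosen.
{A, D}: M1→A 4·23=92, M2→D 5·11=55, M3→A 10·15=150, M4→D 2·21=42. Service cost 339.
{A, B}: service cost 371
{B, D}: service cost 423
Among all 6 size-2 choices, {A, D} is lowest.

Choose A and D; total service cost 339.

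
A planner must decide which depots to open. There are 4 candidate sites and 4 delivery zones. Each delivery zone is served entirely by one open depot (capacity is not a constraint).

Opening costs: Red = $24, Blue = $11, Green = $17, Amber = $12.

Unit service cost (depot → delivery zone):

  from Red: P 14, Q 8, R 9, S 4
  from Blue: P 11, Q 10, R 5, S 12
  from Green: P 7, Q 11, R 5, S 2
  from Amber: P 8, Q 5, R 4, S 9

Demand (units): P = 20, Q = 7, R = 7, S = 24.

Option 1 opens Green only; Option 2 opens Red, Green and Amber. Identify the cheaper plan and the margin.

Option 1: {Green}: P→Green 7·20=140, Q→Green 11·7=77, R→Green 5·7=35, S→Green 2·24=48. Service 300; fixed 17; total 317.
Option 2: {Red, Green, Amber}: P→Green 7·20=140, Q→Amber 5·7=35, R→Amber 4·7=28, S→Green 2·24=48. Service 251; fixed 53; total 304.
Difference: |317 − 304| = 13.

Option 2 is cheaper by 13.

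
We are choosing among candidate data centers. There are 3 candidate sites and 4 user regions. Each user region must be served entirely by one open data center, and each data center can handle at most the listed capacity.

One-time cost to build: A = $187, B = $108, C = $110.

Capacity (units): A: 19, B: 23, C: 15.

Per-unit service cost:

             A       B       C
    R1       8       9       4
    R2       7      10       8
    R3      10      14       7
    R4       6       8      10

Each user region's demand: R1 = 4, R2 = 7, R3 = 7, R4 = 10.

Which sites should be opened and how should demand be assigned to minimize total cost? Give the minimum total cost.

Minimum total cost: 433

Open {B, C}: R1→C 4·4=16, R2→B 10·7=70, R3→C 7·7=49, R4→B 8·10=80.
Loads: B carries 17/23, C carries 11/15. Service 215; fixed 218; total 433.
Next best feasible plan costs 439.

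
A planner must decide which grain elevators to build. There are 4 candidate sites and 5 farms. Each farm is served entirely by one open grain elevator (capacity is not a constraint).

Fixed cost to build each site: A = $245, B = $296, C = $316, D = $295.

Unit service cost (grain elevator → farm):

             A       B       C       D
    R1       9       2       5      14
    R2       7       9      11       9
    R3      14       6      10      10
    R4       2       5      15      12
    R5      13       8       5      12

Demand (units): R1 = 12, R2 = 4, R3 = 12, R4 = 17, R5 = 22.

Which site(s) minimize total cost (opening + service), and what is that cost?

For any fixed open set, each farm goes to its cheapest open site; total = fixed + service.
{B}: R1→B 2·12=24, R2→B 9·4=36, R3→B 6·12=72, R4→B 5·17=85, R5→B 8·22=176. Service 393; fixed 296; total 689.
{A}: service 624 + fixed 245 = 869
{A, B}: service 334 + fixed 541 = 875
{A, B, C, D}: R1→B 2·12=24, R2→A 7·4=28, R3→B 6·12=72, R4→A 2·17=34, R5→C 5·22=110. Service 268; fixed 1152; total 1420.
No other subset beats 689.

Open B only; minimum total cost 689.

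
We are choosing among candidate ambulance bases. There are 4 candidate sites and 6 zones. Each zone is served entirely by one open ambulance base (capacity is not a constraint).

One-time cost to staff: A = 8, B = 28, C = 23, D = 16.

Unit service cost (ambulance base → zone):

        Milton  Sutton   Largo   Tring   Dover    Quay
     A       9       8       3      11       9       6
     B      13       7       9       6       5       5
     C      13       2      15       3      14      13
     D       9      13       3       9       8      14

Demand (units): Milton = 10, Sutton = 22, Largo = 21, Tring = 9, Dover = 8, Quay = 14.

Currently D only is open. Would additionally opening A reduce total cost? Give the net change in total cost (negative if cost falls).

Current service cost with {D}: 780.
Adding A: each zone re-picks its cheapest; new service cost 558, saving 222.
Extra fixed cost: 8. Net change = 8 − 222 = -214.
(Totals: 796 → 582.)

Yes — net change −214 (cost falls by 214).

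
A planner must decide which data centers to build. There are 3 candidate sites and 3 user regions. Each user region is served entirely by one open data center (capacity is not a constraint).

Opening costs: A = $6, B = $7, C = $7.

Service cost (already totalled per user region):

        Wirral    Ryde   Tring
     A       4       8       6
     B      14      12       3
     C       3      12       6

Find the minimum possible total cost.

Minimum total cost: 24

For any fixed open set, each user region goes to its cheapest open site; total = fixed + service.
{A}: Wirral→A 4, Ryde→A 8, Tring→A 6. Service 18; fixed 6; total 24.
{A, B}: Wirral→A 4, Ryde→A 8, Tring→B 3. Service 15; fixed 13; total 28.
{C}: service 21 + fixed 7 = 28
{A, B, C}: service 14 + fixed 20 = 34
No other subset beats 24.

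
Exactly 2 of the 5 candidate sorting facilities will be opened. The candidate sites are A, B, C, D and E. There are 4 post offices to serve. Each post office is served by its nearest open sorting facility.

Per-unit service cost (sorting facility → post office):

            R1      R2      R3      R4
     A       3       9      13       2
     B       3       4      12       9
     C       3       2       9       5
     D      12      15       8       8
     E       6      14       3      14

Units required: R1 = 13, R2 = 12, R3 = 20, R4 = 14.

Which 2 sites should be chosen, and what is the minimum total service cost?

With exactly 2 open, each post office uses its cheapest among the chosen.
{C, E}: R1→C 3·13=39, R2→C 2·12=24, R3→E 3·20=60, R4→C 5·14=70. Service cost 193.
{A, E}: service cost 235
{A, C}: service cost 271
Among all 10 size-2 choices, {C, E} is lowest.

Choose C and E; total service cost 193.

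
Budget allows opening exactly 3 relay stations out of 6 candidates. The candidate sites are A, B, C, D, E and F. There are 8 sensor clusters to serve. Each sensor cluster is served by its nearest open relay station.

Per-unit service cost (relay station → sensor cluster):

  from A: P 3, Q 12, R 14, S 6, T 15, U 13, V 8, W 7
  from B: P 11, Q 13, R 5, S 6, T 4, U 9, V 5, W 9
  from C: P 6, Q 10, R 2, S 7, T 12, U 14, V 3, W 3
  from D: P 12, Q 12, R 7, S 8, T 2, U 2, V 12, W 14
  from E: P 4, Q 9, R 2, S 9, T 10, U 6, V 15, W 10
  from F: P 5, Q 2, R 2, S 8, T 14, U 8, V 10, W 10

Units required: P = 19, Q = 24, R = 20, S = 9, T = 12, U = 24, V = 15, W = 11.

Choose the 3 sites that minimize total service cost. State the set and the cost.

Choose C, D and F; total service cost 396.

With exactly 3 open, each sensor cluster uses its cheapest among the chosen.
{C, D, F}: P→F 5·19=95, Q→F 2·24=48, R→C 2·20=40, S→C 7·9=63, T→D 2·12=24, U→D 2·24=48, V→C 3·15=45, W→C 3·11=33. Service cost 396.
{A, D, F}: service cost 468
{B, D, F}: service cost 483
Among all 20 size-3 choices, {C, D, F} is lowest.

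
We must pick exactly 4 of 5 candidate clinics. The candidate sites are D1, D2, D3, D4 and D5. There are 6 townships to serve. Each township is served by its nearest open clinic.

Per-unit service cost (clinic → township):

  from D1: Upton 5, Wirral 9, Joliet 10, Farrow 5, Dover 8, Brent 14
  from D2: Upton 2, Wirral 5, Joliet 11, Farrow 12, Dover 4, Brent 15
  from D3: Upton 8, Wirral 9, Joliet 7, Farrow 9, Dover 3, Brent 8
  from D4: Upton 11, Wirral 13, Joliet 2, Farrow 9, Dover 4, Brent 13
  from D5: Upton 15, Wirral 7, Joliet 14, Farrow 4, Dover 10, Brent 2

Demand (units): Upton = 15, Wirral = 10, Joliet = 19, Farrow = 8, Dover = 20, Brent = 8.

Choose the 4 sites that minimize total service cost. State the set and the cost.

With exactly 4 open, each township uses its cheapest among the chosen.
{D2, D3, D4, D5}: Upton→D2 2·15=30, Wirral→D2 5·10=50, Joliet→D4 2·19=38, Farrow→D5 4·8=32, Dover→D3 3·20=60, Brent→D5 2·8=16. Service cost 226.
{D1, D2, D4, D5}: service cost 246
{D1, D2, D3, D4}: service cost 282
Among all 5 size-4 choices, {D2, D3, D4, D5} is lowest.

Choose D2, D3, D4 and D5; total service cost 226.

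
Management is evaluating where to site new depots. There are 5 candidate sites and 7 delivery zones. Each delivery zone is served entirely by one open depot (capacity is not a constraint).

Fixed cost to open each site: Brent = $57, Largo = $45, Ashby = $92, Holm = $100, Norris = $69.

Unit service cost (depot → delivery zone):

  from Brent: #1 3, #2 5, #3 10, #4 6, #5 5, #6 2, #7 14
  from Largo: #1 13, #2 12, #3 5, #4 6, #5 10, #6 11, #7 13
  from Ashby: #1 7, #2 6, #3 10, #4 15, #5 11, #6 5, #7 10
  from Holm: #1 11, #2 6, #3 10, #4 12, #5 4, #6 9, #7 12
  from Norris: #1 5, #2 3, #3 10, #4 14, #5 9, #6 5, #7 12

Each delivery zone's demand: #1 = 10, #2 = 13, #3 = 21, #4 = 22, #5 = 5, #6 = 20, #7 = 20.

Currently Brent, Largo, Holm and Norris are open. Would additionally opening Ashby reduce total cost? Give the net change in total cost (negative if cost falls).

No — net change +52 (cost rises by 52).

Current service cost with {Brent, Largo, Holm, Norris}: 606.
Adding Ashby: each delivery zone re-picks its cheapest; new service cost 566, saving 40.
Extra fixed cost: 92. Net change = 92 − 40 = 52.
(Totals: 877 → 929.)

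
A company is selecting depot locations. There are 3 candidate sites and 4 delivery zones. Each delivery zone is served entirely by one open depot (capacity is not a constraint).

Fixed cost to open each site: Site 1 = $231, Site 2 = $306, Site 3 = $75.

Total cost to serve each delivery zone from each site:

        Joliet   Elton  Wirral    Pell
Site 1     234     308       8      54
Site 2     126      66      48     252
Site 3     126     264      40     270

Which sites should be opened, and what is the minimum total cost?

Open Site 1 and Site 3; minimum total cost 758.

For any fixed open set, each delivery zone goes to its cheapest open site; total = fixed + service.
{Site 1, Site 3}: Joliet→Site 3 126, Elton→Site 3 264, Wirral→Site 1 8, Pell→Site 1 54. Service 452; fixed 306; total 758.
{Site 3}: Joliet→Site 3 126, Elton→Site 3 264, Wirral→Site 3 40, Pell→Site 3 270. Service 700; fixed 75; total 775.
{Site 1, Site 2}: Joliet→Site 2 126, Elton→Site 2 66, Wirral→Site 1 8, Pell→Site 1 54. Service 254; fixed 537; total 791.
{Site 1, Site 2, Site 3}: service 254 + fixed 612 = 866
No other subset beats 758.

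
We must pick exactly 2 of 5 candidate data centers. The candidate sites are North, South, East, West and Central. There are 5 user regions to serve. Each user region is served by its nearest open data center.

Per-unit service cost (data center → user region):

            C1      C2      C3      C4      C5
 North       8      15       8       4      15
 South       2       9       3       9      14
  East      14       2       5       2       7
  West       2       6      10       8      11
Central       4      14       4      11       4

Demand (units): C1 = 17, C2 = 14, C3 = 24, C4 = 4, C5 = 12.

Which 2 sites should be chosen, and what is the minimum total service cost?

With exactly 2 open, each user region uses its cheapest among the chosen.
{South, East}: C1→South 2·17=34, C2→East 2·14=28, C3→South 3·24=72, C4→East 2·4=8, C5→East 7·12=84. Service cost 226.
{East, Central}: service cost 248
{East, West}: service cost 274
Among all 10 size-2 choices, {South, East} is lowest.

Choose South and East; total service cost 226.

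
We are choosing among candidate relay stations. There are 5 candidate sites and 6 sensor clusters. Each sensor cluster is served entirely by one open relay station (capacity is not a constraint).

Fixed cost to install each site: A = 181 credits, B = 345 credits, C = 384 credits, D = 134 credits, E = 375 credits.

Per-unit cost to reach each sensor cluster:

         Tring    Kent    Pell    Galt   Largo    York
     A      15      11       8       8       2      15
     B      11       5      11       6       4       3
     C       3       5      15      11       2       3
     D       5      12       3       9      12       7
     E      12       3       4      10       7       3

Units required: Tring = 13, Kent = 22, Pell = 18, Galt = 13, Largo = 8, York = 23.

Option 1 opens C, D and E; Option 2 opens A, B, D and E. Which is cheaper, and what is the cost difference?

Option 1: {C, D, E}: Tring→C 3·13=39, Kent→E 3·22=66, Pell→D 3·18=54, Galt→D 9·13=117, Largo→C 2·8=16, York→C 3·23=69. Service 361; fixed 893; total 1254.
Option 2: {A, B, D, E}: Tring→D 5·13=65, Kent→E 3·22=66, Pell→D 3·18=54, Galt→B 6·13=78, Largo→A 2·8=16, York→B 3·23=69. Service 348; fixed 1035; total 1383.
Difference: |1254 − 1383| = 129.

Option 1 is cheaper by 129.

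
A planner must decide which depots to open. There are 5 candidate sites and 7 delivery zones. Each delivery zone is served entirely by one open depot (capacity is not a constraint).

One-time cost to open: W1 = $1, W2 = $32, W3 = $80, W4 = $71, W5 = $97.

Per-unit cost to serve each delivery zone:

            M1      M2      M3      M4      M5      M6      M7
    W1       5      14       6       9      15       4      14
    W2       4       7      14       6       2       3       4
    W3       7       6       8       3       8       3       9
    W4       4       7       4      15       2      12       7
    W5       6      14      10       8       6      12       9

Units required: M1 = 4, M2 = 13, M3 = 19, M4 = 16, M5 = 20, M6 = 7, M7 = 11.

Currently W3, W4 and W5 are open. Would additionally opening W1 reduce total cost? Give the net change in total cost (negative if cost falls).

No — net change +1 (cost rises by 1).

Current service cost with {W3, W4, W5}: 356.
Adding W1: each delivery zone re-picks its cheapest; new service cost 356, saving 0.
Extra fixed cost: 1. Net change = 1 − 0 = 1.
(Totals: 604 → 605.)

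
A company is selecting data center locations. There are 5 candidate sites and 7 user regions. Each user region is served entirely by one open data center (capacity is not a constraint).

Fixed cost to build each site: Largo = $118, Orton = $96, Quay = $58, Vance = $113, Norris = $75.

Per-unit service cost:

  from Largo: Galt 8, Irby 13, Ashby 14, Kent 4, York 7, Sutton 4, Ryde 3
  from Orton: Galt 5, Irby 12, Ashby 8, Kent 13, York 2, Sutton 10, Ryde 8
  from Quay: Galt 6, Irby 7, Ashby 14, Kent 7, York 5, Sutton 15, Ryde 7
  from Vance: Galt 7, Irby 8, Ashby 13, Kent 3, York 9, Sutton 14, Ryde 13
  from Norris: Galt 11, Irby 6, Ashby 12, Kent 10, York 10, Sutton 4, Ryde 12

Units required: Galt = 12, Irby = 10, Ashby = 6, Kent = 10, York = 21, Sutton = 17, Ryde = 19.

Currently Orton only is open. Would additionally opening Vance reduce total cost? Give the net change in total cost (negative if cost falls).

Current service cost with {Orton}: 722.
Adding Vance: each user region re-picks its cheapest; new service cost 582, saving 140.
Extra fixed cost: 113. Net change = 113 − 140 = -27.
(Totals: 818 → 791.)

Yes — net change −27 (cost falls by 27).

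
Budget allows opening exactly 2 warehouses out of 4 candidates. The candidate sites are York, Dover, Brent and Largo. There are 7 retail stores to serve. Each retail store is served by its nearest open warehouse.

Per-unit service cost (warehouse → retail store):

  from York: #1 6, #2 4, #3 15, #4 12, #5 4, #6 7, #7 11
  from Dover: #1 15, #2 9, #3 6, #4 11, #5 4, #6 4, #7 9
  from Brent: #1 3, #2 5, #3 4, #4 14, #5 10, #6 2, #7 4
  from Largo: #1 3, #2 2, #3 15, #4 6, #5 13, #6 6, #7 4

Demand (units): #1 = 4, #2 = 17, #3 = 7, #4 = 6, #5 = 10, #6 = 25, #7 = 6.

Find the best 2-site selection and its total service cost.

With exactly 2 open, each retail store uses its cheapest among the chosen.
{Brent, Largo}: #1→Brent 3·4=12, #2→Largo 2·17=34, #3→Brent 4·7=28, #4→Largo 6·6=36, #5→Brent 10·10=100, #6→Brent 2·25=50, #7→Brent 4·6=24. Service cost 284.
{Dover, Largo}: service cost 288
{York, Brent}: service cost 294
Among all 6 size-2 choices, {Brent, Largo} is lowest.

Choose Brent and Largo; total service cost 284.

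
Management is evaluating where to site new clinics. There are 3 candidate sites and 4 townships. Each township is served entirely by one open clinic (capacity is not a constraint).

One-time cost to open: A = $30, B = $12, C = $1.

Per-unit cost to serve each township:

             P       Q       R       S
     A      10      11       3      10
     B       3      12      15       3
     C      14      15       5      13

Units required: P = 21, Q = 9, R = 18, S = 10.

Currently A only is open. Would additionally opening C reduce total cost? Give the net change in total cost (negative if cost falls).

No — net change +1 (cost rises by 1).

Current service cost with {A}: 463.
Adding C: each township re-picks its cheapest; new service cost 463, saving 0.
Extra fixed cost: 1. Net change = 1 − 0 = 1.
(Totals: 493 → 494.)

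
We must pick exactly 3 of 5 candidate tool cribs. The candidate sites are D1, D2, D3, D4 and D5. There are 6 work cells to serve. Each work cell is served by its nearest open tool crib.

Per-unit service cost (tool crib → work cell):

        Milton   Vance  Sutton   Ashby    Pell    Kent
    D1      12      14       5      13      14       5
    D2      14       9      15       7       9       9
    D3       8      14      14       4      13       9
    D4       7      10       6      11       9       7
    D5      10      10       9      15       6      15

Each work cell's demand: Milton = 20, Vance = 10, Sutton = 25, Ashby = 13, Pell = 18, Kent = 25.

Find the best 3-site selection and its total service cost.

With exactly 3 open, each work cell uses its cheapest among the chosen.
{D1, D3, D5}: Milton→D3 8·20=160, Vance→D5 10·10=100, Sutton→D1 5·25=125, Ashby→D3 4·13=52, Pell→D5 6·18=108, Kent→D1 5·25=125. Service cost 670.
{D1, D3, D4}: service cost 704
{D1, D2, D3}: service cost 714
Among all 10 size-3 choices, {D1, D3, D5} is lowest.

Choose D1, D3 and D5; total service cost 670.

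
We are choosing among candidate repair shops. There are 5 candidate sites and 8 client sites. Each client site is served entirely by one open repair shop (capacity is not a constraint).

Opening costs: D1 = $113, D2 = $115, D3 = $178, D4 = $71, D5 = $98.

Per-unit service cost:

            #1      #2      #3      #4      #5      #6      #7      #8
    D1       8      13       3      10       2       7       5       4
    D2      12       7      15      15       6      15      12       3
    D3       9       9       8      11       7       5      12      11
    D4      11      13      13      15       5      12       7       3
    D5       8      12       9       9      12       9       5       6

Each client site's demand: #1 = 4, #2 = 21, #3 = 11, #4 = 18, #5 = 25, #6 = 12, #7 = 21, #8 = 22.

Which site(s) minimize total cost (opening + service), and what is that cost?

Open D1 and D2; minimum total cost 925.

For any fixed open set, each client site goes to its cheapest open site; total = fixed + service.
{D1, D2}: #1→D1 8·4=32, #2→D2 7·21=147, #3→D1 3·11=33, #4→D1 10·18=180, #5→D1 2·25=50, #6→D1 7·12=84, #7→D1 5·21=105, #8→D2 3·22=66. Service 697; fixed 228; total 925.
{D1}: service 845 + fixed 113 = 958
{D1, D2, D4}: #1→D1 8·4=32, #2→D2 7·21=147, #3→D1 3·11=33, #4→D1 10·18=180, #5→D1 2·25=50, #6→D1 7·12=84, #7→D1 5·21=105, #8→D2 3·22=66. Service 697; fixed 299; total 996.
{D1, D2, D3, D4, D5}: service 655 + fixed 575 = 1230
No other subset beats 925.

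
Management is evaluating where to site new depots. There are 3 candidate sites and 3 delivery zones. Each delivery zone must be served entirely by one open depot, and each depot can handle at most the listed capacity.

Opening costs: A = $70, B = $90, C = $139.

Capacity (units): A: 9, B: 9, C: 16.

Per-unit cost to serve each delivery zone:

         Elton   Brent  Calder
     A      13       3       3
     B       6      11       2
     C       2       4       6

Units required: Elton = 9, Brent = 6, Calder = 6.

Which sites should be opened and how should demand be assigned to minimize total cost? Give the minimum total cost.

Minimum total cost: 269

Open {A, C}: Elton→C 2·9=18, Brent→C 4·6=24, Calder→A 3·6=18.
Loads: A carries 6/9, C carries 15/16. Service 60; fixed 209; total 269.
Next best feasible plan costs 281.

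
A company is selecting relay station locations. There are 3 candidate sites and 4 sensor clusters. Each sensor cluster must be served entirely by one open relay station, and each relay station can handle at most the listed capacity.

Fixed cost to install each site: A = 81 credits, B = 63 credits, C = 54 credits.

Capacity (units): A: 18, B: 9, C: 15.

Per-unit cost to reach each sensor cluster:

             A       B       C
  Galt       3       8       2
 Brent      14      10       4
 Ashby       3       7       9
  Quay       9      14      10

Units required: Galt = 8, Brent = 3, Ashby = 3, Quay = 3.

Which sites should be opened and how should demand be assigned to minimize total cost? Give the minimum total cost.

Minimum total cost: 183

Open {A}: Galt→A 3·8=24, Brent→A 14·3=42, Ashby→A 3·3=9, Quay→A 9·3=27.
Loads: A carries 17/18. Service 102; fixed 81; total 183.
Next best feasible plan costs 196.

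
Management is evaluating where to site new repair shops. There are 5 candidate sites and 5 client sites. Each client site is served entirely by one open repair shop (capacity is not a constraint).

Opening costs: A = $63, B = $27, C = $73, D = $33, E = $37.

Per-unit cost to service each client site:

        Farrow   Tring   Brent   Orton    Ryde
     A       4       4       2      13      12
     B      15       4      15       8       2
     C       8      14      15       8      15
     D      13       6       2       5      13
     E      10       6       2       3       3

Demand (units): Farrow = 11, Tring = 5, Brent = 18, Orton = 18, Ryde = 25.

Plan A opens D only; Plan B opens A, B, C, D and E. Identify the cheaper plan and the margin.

Plan B is cheaper by 220.

Plan A: {D}: Farrow→D 13·11=143, Tring→D 6·5=30, Brent→D 2·18=36, Orton→D 5·18=90, Ryde→D 13·25=325. Service 624; fixed 33; total 657.
Plan B: {A, B, C, D, E}: Farrow→A 4·11=44, Tring→A 4·5=20, Brent→A 2·18=36, Orton→E 3·18=54, Ryde→B 2·25=50. Service 204; fixed 233; total 437.
Difference: |657 − 437| = 220.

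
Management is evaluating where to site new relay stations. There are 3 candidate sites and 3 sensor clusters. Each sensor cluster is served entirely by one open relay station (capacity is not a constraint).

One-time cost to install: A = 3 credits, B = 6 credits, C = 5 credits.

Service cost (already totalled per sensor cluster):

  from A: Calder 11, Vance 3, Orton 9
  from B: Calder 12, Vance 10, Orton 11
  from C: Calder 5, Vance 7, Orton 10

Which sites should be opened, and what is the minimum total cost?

For any fixed open set, each sensor cluster goes to its cheapest open site; total = fixed + service.
{A, C}: Calder→C 5, Vance→A 3, Orton→A 9. Service 17; fixed 8; total 25.
{A}: Calder→A 11, Vance→A 3, Orton→A 9. Service 23; fixed 3; total 26.
{C}: service 22 + fixed 5 = 27
{A, B, C}: Calder→C 5, Vance→A 3, Orton→A 9. Service 17; fixed 14; total 31.
(All 7 nonempty subsets were checked; A and C is lowest.)

Open A and C; minimum total cost 25.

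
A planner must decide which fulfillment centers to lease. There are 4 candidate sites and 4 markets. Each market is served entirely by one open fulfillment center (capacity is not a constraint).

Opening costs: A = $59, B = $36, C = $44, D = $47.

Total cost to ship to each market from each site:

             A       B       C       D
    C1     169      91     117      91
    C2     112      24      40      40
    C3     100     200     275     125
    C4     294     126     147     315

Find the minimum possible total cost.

For any fixed open set, each market goes to its cheapest open site; total = fixed + service.
{A, B}: C1→B 91, C2→B 24, C3→A 100, C4→B 126. Service 341; fixed 95; total 436.
{B, D}: service 366 + fixed 83 = 449
{B}: C1→B 91, C2→B 24, C3→B 200, C4→B 126. Service 441; fixed 36; total 477.
{A, B, C, D}: service 341 + fixed 186 = 527
No other subset beats 436.

Minimum total cost: 436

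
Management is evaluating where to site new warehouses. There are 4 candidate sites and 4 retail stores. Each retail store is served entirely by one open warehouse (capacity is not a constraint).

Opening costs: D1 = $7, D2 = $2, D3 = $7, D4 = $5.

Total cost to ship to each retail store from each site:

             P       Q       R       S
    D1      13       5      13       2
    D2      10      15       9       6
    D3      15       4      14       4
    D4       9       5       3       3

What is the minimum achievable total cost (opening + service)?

For any fixed open set, each retail store goes to its cheapest open site; total = fixed + service.
{D4}: P→D4 9, Q→D4 5, R→D4 3, S→D4 3. Service 20; fixed 5; total 25.
{D2, D4}: service 20 + fixed 7 = 27
{D1, D4}: P→D4 9, Q→D1 5, R→D4 3, S→D1 2. Service 19; fixed 12; total 31.
{D1, D2, D3, D4}: service 18 + fixed 21 = 39
No other subset beats 25.

Minimum total cost: 25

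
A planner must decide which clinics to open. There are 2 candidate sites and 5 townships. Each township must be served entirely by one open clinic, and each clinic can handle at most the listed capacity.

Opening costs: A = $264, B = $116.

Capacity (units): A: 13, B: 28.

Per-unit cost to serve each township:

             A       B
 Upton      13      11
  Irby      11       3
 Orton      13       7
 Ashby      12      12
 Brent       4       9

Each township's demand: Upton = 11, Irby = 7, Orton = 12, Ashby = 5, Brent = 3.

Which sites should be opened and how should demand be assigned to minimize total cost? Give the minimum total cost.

Minimum total cost: 715

Open {A, B}: Upton→A 13·11=143, Irby→B 3·7=21, Orton→B 7·12=84, Ashby→B 12·5=60, Brent→B 9·3=27.
Loads: A carries 11/13, B carries 27/28. Service 335; fixed 380; total 715.
Next best feasible plan costs 734.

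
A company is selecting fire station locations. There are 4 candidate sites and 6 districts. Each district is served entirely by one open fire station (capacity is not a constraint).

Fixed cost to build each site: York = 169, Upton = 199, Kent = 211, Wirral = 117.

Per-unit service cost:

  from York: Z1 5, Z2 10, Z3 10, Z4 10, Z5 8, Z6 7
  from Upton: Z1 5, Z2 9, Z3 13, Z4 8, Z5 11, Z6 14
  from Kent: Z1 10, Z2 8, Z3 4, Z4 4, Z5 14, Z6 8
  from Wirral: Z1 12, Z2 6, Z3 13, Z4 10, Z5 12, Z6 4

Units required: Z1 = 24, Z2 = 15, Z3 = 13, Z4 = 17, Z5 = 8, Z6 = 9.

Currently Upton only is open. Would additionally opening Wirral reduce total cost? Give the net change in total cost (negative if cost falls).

Current service cost with {Upton}: 774.
Adding Wirral: each district re-picks its cheapest; new service cost 639, saving 135.
Extra fixed cost: 117. Net change = 117 − 135 = -18.
(Totals: 973 → 955.)

Yes — net change −18 (cost falls by 18).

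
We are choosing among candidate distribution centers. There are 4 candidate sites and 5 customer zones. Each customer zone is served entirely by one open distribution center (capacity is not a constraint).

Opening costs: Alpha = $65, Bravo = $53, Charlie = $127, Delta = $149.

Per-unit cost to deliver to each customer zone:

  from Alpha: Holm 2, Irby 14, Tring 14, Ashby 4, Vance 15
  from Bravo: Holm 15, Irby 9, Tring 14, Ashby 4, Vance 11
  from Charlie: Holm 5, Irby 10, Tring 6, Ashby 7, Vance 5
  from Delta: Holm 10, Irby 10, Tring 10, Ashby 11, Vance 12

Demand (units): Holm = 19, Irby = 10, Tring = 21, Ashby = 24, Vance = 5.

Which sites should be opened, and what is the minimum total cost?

Open Alpha and Charlie; minimum total cost 577.

For any fixed open set, each customer zone goes to its cheapest open site; total = fixed + service.
{Alpha, Charlie}: Holm→Alpha 2·19=38, Irby→Charlie 10·10=100, Tring→Charlie 6·21=126, Ashby→Alpha 4·24=96, Vance→Charlie 5·5=25. Service 385; fixed 192; total 577.
{Bravo, Charlie}: service 432 + fixed 180 = 612
{Alpha, Bravo, Charlie}: service 375 + fixed 245 = 620
{Alpha, Bravo, Charlie, Delta}: service 375 + fixed 394 = 769
No other subset beats 577.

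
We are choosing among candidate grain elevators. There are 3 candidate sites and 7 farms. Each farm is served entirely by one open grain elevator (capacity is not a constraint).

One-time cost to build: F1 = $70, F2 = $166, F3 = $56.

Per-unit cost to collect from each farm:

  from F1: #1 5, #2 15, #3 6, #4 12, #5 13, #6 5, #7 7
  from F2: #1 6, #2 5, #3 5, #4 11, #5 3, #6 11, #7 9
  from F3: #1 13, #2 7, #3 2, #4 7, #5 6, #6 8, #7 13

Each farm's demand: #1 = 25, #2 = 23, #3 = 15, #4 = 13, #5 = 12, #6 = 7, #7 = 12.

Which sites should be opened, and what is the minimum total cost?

For any fixed open set, each farm goes to its cheapest open site; total = fixed + service.
{F1, F3}: #1→F1 5·25=125, #2→F3 7·23=161, #3→F3 2·15=30, #4→F3 7·13=91, #5→F3 6·12=72, #6→F1 5·7=35, #7→F1 7·12=84. Service 598; fixed 126; total 724.
{F1, F2, F3}: service 516 + fixed 292 = 808
{F2, F3}: service 586 + fixed 222 = 808
{F3}: service 891 + fixed 56 = 947
No other subset beats 724.

Open F1 and F3; minimum total cost 724.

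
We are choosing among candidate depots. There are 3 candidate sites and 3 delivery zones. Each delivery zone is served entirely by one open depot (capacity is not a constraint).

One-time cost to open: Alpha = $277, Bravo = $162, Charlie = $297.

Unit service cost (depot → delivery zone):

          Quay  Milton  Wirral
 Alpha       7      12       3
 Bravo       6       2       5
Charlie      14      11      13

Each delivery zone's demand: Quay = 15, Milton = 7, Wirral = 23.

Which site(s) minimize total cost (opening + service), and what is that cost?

For any fixed open set, each delivery zone goes to its cheapest open site; total = fixed + service.
{Bravo}: Quay→Bravo 6·15=90, Milton→Bravo 2·7=14, Wirral→Bravo 5·23=115. Service 219; fixed 162; total 381.
{Alpha}: service 258 + fixed 277 = 535
{Alpha, Bravo}: service 173 + fixed 439 = 612
{Alpha, Bravo, Charlie}: service 173 + fixed 736 = 909
No other subset beats 381.

Open Bravo only; minimum total cost 381.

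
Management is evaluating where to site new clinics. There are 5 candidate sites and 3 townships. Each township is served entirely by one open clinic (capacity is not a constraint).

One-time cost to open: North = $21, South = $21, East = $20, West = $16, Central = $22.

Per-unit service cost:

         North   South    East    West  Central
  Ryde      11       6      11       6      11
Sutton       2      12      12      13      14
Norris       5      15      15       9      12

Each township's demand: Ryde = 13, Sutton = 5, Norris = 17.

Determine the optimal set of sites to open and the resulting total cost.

Open North and West; minimum total cost 210.

For any fixed open set, each township goes to its cheapest open site; total = fixed + service.
{North, West}: Ryde→West 6·13=78, Sutton→North 2·5=10, Norris→North 5·17=85. Service 173; fixed 37; total 210.
{North, South}: service 173 + fixed 42 = 215
{North, East, West}: Ryde→West 6·13=78, Sutton→North 2·5=10, Norris→North 5·17=85. Service 173; fixed 57; total 230.
{North, South, East, West, Central}: service 173 + fixed 100 = 273
No other subset beats 210.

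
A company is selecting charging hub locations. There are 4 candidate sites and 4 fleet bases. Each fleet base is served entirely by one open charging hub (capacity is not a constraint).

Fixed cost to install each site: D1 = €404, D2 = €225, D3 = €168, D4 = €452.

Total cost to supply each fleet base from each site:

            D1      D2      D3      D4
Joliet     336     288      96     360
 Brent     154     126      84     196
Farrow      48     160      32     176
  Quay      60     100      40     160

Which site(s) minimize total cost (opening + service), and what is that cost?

Open D3 only; minimum total cost 420.

For any fixed open set, each fleet base goes to its cheapest open site; total = fixed + service.
{D3}: Joliet→D3 96, Brent→D3 84, Farrow→D3 32, Quay→D3 40. Service 252; fixed 168; total 420.
{D2, D3}: Joliet→D3 96, Brent→D3 84, Farrow→D3 32, Quay→D3 40. Service 252; fixed 393; total 645.
{D1, D3}: service 252 + fixed 572 = 824
{D1, D2, D3, D4}: service 252 + fixed 1249 = 1501
(All 15 nonempty subsets were checked; D3 only is lowest.)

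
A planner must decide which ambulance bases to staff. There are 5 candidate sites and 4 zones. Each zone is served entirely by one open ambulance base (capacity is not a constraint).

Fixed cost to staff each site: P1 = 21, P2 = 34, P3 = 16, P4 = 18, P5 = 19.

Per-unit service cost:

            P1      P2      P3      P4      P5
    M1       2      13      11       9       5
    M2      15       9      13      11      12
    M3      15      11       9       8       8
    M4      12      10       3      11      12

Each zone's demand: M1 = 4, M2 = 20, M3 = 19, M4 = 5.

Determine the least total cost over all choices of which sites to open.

For any fixed open set, each zone goes to its cheapest open site; total = fixed + service.
{P2, P3, P5}: M1→P5 5·4=20, M2→P2 9·20=180, M3→P5 8·19=152, M4→P3 3·5=15. Service 367; fixed 69; total 436.
{P1, P2, P3, P4}: M1→P1 2·4=8, M2→P2 9·20=180, M3→P4 8·19=152, M4→P3 3·5=15. Service 355; fixed 89; total 444.
{P1, P2, P3}: service 374 + fixed 71 = 445
{P1, P2, P3, P4, P5}: service 355 + fixed 108 = 463
No other subset beats 436.

Minimum total cost: 436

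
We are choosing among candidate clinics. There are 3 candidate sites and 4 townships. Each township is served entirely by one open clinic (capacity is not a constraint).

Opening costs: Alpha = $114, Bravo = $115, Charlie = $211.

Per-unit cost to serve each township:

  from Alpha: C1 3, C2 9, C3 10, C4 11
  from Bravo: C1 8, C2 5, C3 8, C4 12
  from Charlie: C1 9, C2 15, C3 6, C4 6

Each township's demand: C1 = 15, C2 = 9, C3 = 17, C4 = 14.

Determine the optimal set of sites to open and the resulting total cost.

For any fixed open set, each township goes to its cheapest open site; total = fixed + service.
{Alpha}: C1→Alpha 3·15=45, C2→Alpha 9·9=81, C3→Alpha 10·17=170, C4→Alpha 11·14=154. Service 450; fixed 114; total 564.
{Bravo}: service 469 + fixed 115 = 584
{Alpha, Bravo}: C1→Alpha 3·15=45, C2→Bravo 5·9=45, C3→Bravo 8·17=136, C4→Alpha 11·14=154. Service 380; fixed 229; total 609.
{Alpha, Bravo, Charlie}: service 276 + fixed 440 = 716
No other subset beats 564.

Open Alpha only; minimum total cost 564.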